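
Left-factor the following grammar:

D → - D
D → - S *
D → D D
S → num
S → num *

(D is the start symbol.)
D → - D'
D' → D
D' → S *
D → D D
S → num S'
S' → ε
S' → *

Left-factoring transforms A → αβ₁ | αβ₂ into A → αA' and A' → β₁ | β₂
(α is the longest common prefix among the alternatives). Repeat until
no nonterminal has two alternatives with a common prefix.

Round 1: D has alternatives sharing prefix '-'. Introduce D': D → - D'
  Add: D' → D
  Add: D' → S *

Round 2: S has alternatives sharing prefix 'num'. Introduce S': S → num S'
  Add: S' → ε
  Add: S' → *

No remaining common prefixes — done.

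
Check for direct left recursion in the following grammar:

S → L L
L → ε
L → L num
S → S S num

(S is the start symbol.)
S → L L: starts with L
L → ε: starts with ε
L → L num: LEFT RECURSIVE (starts with L)
S → S S num: LEFT RECURSIVE (starts with S)

The grammar has direct left recursion on: L, S.

Answer: Yes, L, S are left-recursive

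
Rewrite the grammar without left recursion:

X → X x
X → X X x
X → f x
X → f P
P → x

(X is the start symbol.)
X → f x X'
X → f P X'
X' → x X'
X' → X x X'
X' → ε
P → x

X is directly left-recursive. The standard transformation for
  A → A α₁ | ... | A α_m | β₁ | ... | β_n
is
  A  → β₁ A' | ... | β_n A'
  A' → α₁ A' | ... | α_m A' | ε

X → f x becomes X → f x X'
X → f P becomes X → f P X'
X → X x becomes X' → x X'
X → X X x becomes X' → X x X'
Add X' → ε

Productions for other non-terminals are unchanged:
  P → x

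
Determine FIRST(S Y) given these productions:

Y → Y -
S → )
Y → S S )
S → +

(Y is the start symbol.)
FIRST sets of the non-terminals involved (from the grammar, by fixed-point iteration):
  FIRST(S) = { ')', '+' }

To compute FIRST(S Y), process the symbols left to right:
Symbol S is a non-terminal. Add FIRST(S) \ {ε} = { ')', '+' }
S is not nullable (ε ∉ FIRST(S)), so stop here.
FIRST(S Y) = { ')', '+' }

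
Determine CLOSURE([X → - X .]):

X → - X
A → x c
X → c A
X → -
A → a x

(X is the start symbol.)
Start with: [X → - X .]
The dot is at the end, so nothing is added.

CLOSURE = { [X → - X .] }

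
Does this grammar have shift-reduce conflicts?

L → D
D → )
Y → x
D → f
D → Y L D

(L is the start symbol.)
No shift-reduce conflicts

A shift-reduce conflict occurs when an LR(0) state has both:
  - a complete (reduce) item [A → α .] (dot at the end), and
  - a shift item [B → β . c γ] (dot before a terminal).

Augment with L' → L and build the canonical LR(0) collection (I0 = CLOSURE({[L' → . L]}), then GOTO on every symbol after a dot until no new states appear). It has 9 states:
  I0: { [D → . )], [D → . Y L D], [D → . f], [L → . D], [L' → . L], [Y → . x] }  — shift
  I1: { [D → ) .] }  — reduce
  I2: { [L → D .] }  — reduce
  I3: { [L' → L .] }  — accept
  I4: { [D → . )], [D → . Y L D], [D → . f], [D → Y . L D], [L → . D], [Y → . x] }  — shift
  I5: { [D → f .] }  — reduce
  I6: { [Y → x .] }  — reduce
  I7: { [D → . )], [D → . Y L D], [D → . f], [D → Y L . D], [Y → . x] }  — shift
  I8: { [D → Y L D .] }  — reduce

No state contains both a complete item and a shift item.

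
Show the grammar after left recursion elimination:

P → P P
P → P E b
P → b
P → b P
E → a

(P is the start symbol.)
P → b P'
P → b P P'
P' → P P'
P' → E b P'
P' → ε
E → a

P is directly left-recursive. The standard transformation for
  A → A α₁ | ... | A α_m | β₁ | ... | β_n
is
  A  → β₁ A' | ... | β_n A'
  A' → α₁ A' | ... | α_m A' | ε

P → b becomes P → b P'
P → b P becomes P → b P P'
P → P P becomes P' → P P'
P → P E b becomes P' → E b P'
Add P' → ε

Productions for other non-terminals are unchanged:
  E → a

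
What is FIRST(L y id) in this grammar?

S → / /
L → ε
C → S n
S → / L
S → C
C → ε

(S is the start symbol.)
FIRST sets of the non-terminals involved (from the grammar, by fixed-point iteration):
  FIRST(L) = { ε }

To compute FIRST(L y id), process the symbols left to right:
Symbol L is a non-terminal. Add FIRST(L) \ {ε} = { }
L is nullable (ε ∈ FIRST(L)), continue to the next symbol.
Symbol y is a terminal. Add 'y' and stop.
FIRST(L y id) = { 'y' }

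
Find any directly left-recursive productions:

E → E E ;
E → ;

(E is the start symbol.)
Direct left recursion occurs when N → N α for some non-terminal N (the right-hand side begins with the left-hand side itself).

E → E E ;: LEFT RECURSIVE (starts with E)
E → ;: starts with ';'

The grammar has direct left recursion on: E.

Answer: Yes, E is left-recursive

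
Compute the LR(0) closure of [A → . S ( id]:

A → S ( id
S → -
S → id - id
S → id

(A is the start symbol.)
To compute CLOSURE, for each item [A → α.Bβ] where B is a non-terminal, add [B → .γ] for all productions B → γ; repeat for the newly added items until nothing changes.

Start with: [A → . S ( id]
  [A → . S ( id] has the dot before S: add [S → . -], [S → . id - id], [S → . id]
No further items can be added.

CLOSURE = { [A → . S ( id], [S → . -], [S → . id - id], [S → . id] }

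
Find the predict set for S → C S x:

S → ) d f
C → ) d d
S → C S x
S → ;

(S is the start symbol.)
{ ')' }

PREDICT(S → C S x) = (FIRST(RHS) \ {ε}) ∪ (FOLLOW(S) if ε ∈ FIRST(RHS), i.e. RHS ⇒* ε)
FIRST(C) = { ')' }
FIRST(C S x) = { ')' }
ε ∉ FIRST(C S x), so FOLLOW(S) is not added.
PREDICT(S → C S x) = { ')' }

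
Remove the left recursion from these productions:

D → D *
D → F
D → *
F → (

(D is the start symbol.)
D → F D'
D → * D'
D' → * D'
D' → ε
F → (

D is directly left-recursive. The standard transformation for
  A → A α₁ | ... | A α_m | β₁ | ... | β_n
is
  A  → β₁ A' | ... | β_n A'
  A' → α₁ A' | ... | α_m A' | ε

D → F becomes D → F D'
D → * becomes D → * D'
D → D * becomes D' → * D'
Add D' → ε

Productions for other non-terminals are unchanged:
  F → (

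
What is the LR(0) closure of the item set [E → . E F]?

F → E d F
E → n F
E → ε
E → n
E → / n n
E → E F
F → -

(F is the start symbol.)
To compute CLOSURE, for each item [A → α.Bβ] where B is a non-terminal, add [B → .γ] for all productions B → γ; repeat for the newly added items until nothing changes.

Start with: [E → . E F]
  [E → . E F] has the dot before E: add [E → . n F], [E → .], [E → . n], [E → . / n n]
No further items can be added.

CLOSURE = { [E → . / n n], [E → . E F], [E → . n F], [E → . n], [E → .] }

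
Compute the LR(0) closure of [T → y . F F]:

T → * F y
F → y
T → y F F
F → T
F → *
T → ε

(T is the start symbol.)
To compute CLOSURE, for each item [A → α.Bβ] where B is a non-terminal, add [B → .γ] for all productions B → γ; repeat for the newly added items until nothing changes.

Start with: [T → y . F F]
  [T → y . F F] has the dot before F: add [F → . y], [F → . T], [F → . *]
  [F → . T] has the dot before T: add [T → . * F y], [T → . y F F], [T → .]
No further items can be added.

CLOSURE = { [F → . *], [F → . T], [F → . y], [T → . * F y], [T → . y F F], [T → .], [T → y . F F] }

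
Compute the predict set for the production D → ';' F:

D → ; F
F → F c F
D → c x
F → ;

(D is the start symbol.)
{ ';' }

PREDICT(D → ';' F) = (FIRST(RHS) \ {ε}) ∪ (FOLLOW(D) if ε ∈ FIRST(RHS), i.e. RHS ⇒* ε)
FIRST(';' F) = { ';' }
ε ∉ FIRST(';' F), so FOLLOW(D) is not added.
PREDICT(D → ';' F) = { ';' }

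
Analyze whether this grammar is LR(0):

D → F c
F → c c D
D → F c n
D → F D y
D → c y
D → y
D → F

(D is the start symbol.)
No. Shift-reduce conflict between [D → F .] and [D → F . c]

A grammar is LR(0) if no state in the canonical LR(0) collection has:
  - both a shift item (dot before a terminal) and a complete item (shift-reduce conflict), or
  - two or more complete items (reduce-reduce conflict; the accept item [D' → D .] counts as a complete item here).

Augment with D' → D and build the canonical LR(0) collection (I0 = CLOSURE({[D' → . D]}), then GOTO on every symbol after a dot until no new states appear). It has 12 states:
  I0: { [D → . F D y], [D → . F c n], [D → . F c], [D → . F], [D → . c y], [D → . y], [D' → . D], [F → . c c D] }  — shift
  I1: { [D' → D .] }  — accept
  I2: { [D → . F D y], [D → . F c n], [D → . F c], [D → . F], [D → . c y], [D → . y], [D → F . D y], [D → F . c n], [D → F . c], [D → F .], [F → . c c D] }  — shift, reduce
  I3: { [D → c . y], [F → c . c D] }  — shift
  I4: { [D → y .] }  — reduce
  I5: { [D → . F D y], [D → . F c n], [D → . F c], [D → . F], [D → . c y], [D → . y], [F → . c c D], [F → c c . D] }  — shift
  I6: { [D → c y .] }  — reduce
  I7: { [F → c c D .] }  — reduce
  I8: { [D → F D . y] }  — shift
  I9: { [D → F c . n], [D → F c .], [D → c . y], [F → c . c D] }  — shift, reduce
  I10: { [D → F c n .] }  — reduce
  I11: { [D → F D y .] }  — reduce

Conflict in state I2:
  Shift-reduce conflict between [D → F .] and [D → F . c]
So the grammar is NOT LR(0).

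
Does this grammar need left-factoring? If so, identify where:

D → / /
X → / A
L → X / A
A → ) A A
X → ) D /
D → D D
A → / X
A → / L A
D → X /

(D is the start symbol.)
Left-factoring is needed when two productions for the same non-terminal
share a common prefix on the right-hand side.

Productions for D:
  D → / /
  D → D D
  D → X /
Productions for X:
  X → / A
  X → ) D /
Productions for A:
  A → ) A A
  A → / X
  A → / L A

Found common prefix '/' in productions for A

Answer: Yes, A has productions with common prefix '/'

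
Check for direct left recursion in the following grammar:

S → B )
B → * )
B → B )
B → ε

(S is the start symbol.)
S → B ): starts with B
B → * ): starts with '*'
B → B ): LEFT RECURSIVE (starts with B)
B → ε: starts with ε

The grammar has direct left recursion on: B.

Answer: Yes, B is left-recursive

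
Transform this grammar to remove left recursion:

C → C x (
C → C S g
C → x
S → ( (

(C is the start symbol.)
C is directly left-recursive. The standard transformation for
  A → A α₁ | ... | A α_m | β₁ | ... | β_n
is
  A  → β₁ A' | ... | β_n A'
  A' → α₁ A' | ... | α_m A' | ε

C → x becomes C → x C'
C → C x ( becomes C' → x ( C'
C → C S g becomes C' → S g C'
Add C' → ε

Productions for other non-terminals are unchanged:
  S → ( (

Resulting grammar:
C → x C'
C' → x ( C'
C' → S g C'
C' → ε
S → ( (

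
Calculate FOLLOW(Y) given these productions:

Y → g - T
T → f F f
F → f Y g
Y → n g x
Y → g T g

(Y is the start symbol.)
{ $, 'g' }

To compute FOLLOW(Y), find every occurrence of Y on a right-hand side N → α Y β: add FIRST(β) \ {ε}, and if β is empty or nullable also add FOLLOW(N). Iterate to a fixed point.

Y is the start symbol, so $ ∈ FOLLOW(Y).
In F → f Y g: Y is followed by g, add FIRST(g) \ {ε} = { 'g' }

Taking the union: FOLLOW(Y) = { $, 'g' }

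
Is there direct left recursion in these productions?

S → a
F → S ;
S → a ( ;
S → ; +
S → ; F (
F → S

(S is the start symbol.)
Direct left recursion occurs when N → N α for some non-terminal N (the right-hand side begins with the left-hand side itself).

S → a: starts with a
F → S ;: starts with S
S → a ( ;: starts with a
S → ; +: starts with ';'
S → ; F (: starts with ';'
F → S: starts with S

No direct left recursion found.

Answer: No direct left recursion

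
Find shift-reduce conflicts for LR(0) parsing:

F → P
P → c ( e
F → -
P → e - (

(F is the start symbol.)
No shift-reduce conflicts

A shift-reduce conflict occurs when an LR(0) state has both:
  - a complete (reduce) item [A → α .] (dot at the end), and
  - a shift item [B → β . c γ] (dot before a terminal).

Augment with F' → F and build the canonical LR(0) collection (I0 = CLOSURE({[F' → . F]}), then GOTO on every symbol after a dot until no new states appear). It has 10 states:
  I0: { [F → . -], [F → . P], [F' → . F], [P → . c ( e], [P → . e - (] }  — shift
  I1: { [F → - .] }  — reduce
  I2: { [F' → F .] }  — accept
  I3: { [F → P .] }  — reduce
  I4: { [P → c . ( e] }  — shift
  I5: { [P → e . - (] }  — shift
  I6: { [P → e - . (] }  — shift
  I7: { [P → e - ( .] }  — reduce
  I8: { [P → c ( . e] }  — shift
  I9: { [P → c ( e .] }  — reduce

No state contains both a complete item and a shift item.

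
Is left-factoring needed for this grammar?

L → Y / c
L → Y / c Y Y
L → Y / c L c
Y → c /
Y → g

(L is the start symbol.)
Left-factoring is needed when two productions for the same non-terminal
share a common prefix on the right-hand side.

Productions for L:
  L → Y / c
  L → Y / c Y Y
  L → Y / c L c
Productions for Y:
  Y → c /
  Y → g

Found common prefix 'Y / c' in productions for L

Answer: Yes, L has productions with common prefix 'Y / c'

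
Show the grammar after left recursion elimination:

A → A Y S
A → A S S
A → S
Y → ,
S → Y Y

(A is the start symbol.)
A is directly left-recursive. The standard transformation for
  A → A α₁ | ... | A α_m | β₁ | ... | β_n
is
  A  → β₁ A' | ... | β_n A'
  A' → α₁ A' | ... | α_m A' | ε

A → S becomes A → S A'
A → A Y S becomes A' → Y S A'
A → A S S becomes A' → S S A'
Add A' → ε

Productions for other non-terminals are unchanged:
  Y → ,
  S → Y Y

Resulting grammar:
A → S A'
A' → Y S A'
A' → S S A'
A' → ε
Y → ,
S → Y Y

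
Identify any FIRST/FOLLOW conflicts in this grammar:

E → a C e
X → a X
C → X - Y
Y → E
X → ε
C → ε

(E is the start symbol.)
No FIRST/FOLLOW conflicts.

Nullable non-terminals: C, X.
FIRST sets used below: FIRST(X) = { 'a', ε }

C: nullable alternative(s) C → ε; FOLLOW(C) = { 'e' }
  C → X - Y: FIRST \ {ε} = { '-', 'a' } — disjoint from FOLLOW(C)
  C → ε: FIRST \ {ε} = { } — this is the only nullable alternative, skip

X: nullable alternative(s) X → ε; FOLLOW(X) = { '-' }
  X → a X: FIRST \ {ε} = { 'a' } — disjoint from FOLLOW(X)
  X → ε: FIRST \ {ε} = { } — this is the only nullable alternative, skip

E, Y have no nullable alternative, so no FIRST/FOLLOW check is needed there.

No FIRST/FOLLOW conflicts found.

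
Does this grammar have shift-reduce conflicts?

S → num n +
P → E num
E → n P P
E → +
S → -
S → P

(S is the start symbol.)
Augment with S' → S and build the canonical LR(0) collection (I0 = CLOSURE({[S' → . S]}), then GOTO on every symbol after a dot until no new states appear). It has 13 states:
  I0: { [E → . +], [E → . n P P], [P → . E num], [S → . -], [S → . P], [S → . num n +], [S' → . S] }  — shift
  I1: { [E → + .] }  — reduce
  I2: { [S → - .] }  — reduce
  I3: { [P → E . num] }  — shift
  I4: { [S → P .] }  — reduce
  I5: { [S' → S .] }  — accept
  I6: { [E → . +], [E → . n P P], [E → n . P P], [P → . E num] }  — shift
  I7: { [S → num . n +] }  — shift
  I8: { [S → num n . +] }  — shift
  I9: { [S → num n + .] }  — reduce
  I10: { [E → . +], [E → . n P P], [E → n P . P], [P → . E num] }  — shift
  I11: { [E → n P P .] }  — reduce
  I12: { [P → E num .] }  — reduce

No state contains both a complete item and a shift item.

Answer: No shift-reduce conflicts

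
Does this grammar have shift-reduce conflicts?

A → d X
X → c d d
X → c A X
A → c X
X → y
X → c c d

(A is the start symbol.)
No shift-reduce conflicts

Augment with A' → A and build the canonical LR(0) collection (I0 = CLOSURE({[A' → . A]}), then GOTO on every symbol after a dot until no new states appear). It has 14 states:
  I0: { [A → . c X], [A → . d X], [A' → . A] }  — shift
  I1: { [A' → A .] }  — accept
  I2: { [A → c . X], [X → . c A X], [X → . c c d], [X → . c d d], [X → . y] }  — shift
  I3: { [A → d . X], [X → . c A X], [X → . c c d], [X → . c d d], [X → . y] }  — shift
  I4: { [A → d X .] }  — reduce
  I5: { [A → . c X], [A → . d X], [X → c . A X], [X → c . c d], [X → c . d d] }  — shift
  I6: { [X → y .] }  — reduce
  I7: { [X → . c A X], [X → . c c d], [X → . c d d], [X → . y], [X → c A . X] }  — shift
  I8: { [A → c . X], [X → . c A X], [X → . c c d], [X → . c d d], [X → . y], [X → c c . d] }  — shift
  I9: { [A → d . X], [X → . c A X], [X → . c c d], [X → . c d d], [X → . y], [X → c d . d] }  — shift
  I10: { [X → c d d .] }  — reduce
  I11: { [A → c X .] }  — reduce
  I12: { [X → c c d .] }  — reduce
  I13: { [X → c A X .] }  — reduce

No state contains both a complete item and a shift item.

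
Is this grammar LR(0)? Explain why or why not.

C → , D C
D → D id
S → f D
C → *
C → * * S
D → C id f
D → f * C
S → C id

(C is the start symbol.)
No. Shift-reduce conflict between [C → * .] and [C → * . * S]

Augment with C' → C and build the canonical LR(0) collection (I0 = CLOSURE({[C' → . C]}), then GOTO on every symbol after a dot until no new states appear). It has 19 states:
  I0: { [C → . * * S], [C → . *], [C → . , D C], [C' → . C] }  — shift
  I1: { [C → * . * S], [C → * .] }  — shift, reduce
  I2: { [C → , . D C], [C → . * * S], [C → . *], [C → . , D C], [D → . C id f], [D → . D id], [D → . f * C] }  — shift
  I3: { [C' → C .] }  — accept
  I4: { [D → C . id f] }  — shift
  I5: { [C → , D . C], [C → . * * S], [C → . *], [C → . , D C], [D → D . id] }  — shift
  I6: { [D → f . * C] }  — shift
  I7: { [C → . * * S], [C → . *], [C → . , D C], [D → f * . C] }  — shift
  I8: { [D → f * C .] }  — reduce
  I9: { [C → , D C .] }  — reduce
  I10: { [D → D id .] }  — reduce
  I11: { [D → C id . f] }  — shift
  I12: { [D → C id f .] }  — reduce
  I13: { [C → * * . S], [C → . * * S], [C → . *], [C → . , D C], [S → . C id], [S → . f D] }  — shift
  I14: { [S → C . id] }  — shift
  I15: { [C → * * S .] }  — reduce
  I16: { [C → . * * S], [C → . *], [C → . , D C], [D → . C id f], [D → . D id], [D → . f * C], [S → f . D] }  — shift
  I17: { [D → D . id], [S → f D .] }  — shift, reduce
  I18: { [S → C id .] }  — reduce

Conflict in state I1:
  Shift-reduce conflict between [C → * .] and [C → * . * S]
So the grammar is NOT LR(0).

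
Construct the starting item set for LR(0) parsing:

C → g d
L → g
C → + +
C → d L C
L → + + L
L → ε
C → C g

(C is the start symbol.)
First, augment the grammar with C' → C
I₀ = CLOSURE({ [C' → . C] }):
  [C' → . C] has the dot before C: add [C → . g d], [C → . + +], [C → . d L C], [C → . C g]
No further items can be added.

I₀ = { [C → . + +], [C → . C g], [C → . d L C], [C → . g d], [C' → . C] }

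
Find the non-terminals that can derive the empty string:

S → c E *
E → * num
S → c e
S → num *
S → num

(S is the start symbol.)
There are no ε-productions, so no non-terminal can derive ε.
No non-terminals are nullable.

Answer: None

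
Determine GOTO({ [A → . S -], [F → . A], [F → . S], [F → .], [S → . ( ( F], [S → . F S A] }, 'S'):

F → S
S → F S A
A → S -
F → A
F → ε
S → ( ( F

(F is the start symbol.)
{ [A → S . -], [F → S .] }

GOTO(I, 'S') = CLOSURE({ [A → αX.β] : [A → α.Xβ] ∈ I, X = 'S' })

Items with dot before 'S', with the dot advanced:
  [A → . S -] → [A → S . -]
  [F → . S] → [F → S .]
Closure adds nothing (no advanced item has the dot before a non-terminal).

GOTO = { [A → S . -], [F → S .] }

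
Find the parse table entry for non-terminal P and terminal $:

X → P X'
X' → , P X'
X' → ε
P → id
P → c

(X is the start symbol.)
To find M[P, $], we find productions for P where $ is in the predict set (PREDICT(N → α) = (FIRST(α) \ {ε}) ∪ (FOLLOW(N) if α ⇒* ε)).

P → id: PREDICT = { 'id' }
P → c: PREDICT = { 'c' }

M[P, $] is empty (no production applies)

Answer: Empty (error entry)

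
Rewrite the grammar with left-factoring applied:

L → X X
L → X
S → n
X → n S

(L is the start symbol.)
Left-factoring transforms A → αβ₁ | αβ₂ into A → αA' and A' → β₁ | β₂
(α is the longest common prefix among the alternatives). Repeat until
no nonterminal has two alternatives with a common prefix.

Round 1: L has alternatives sharing prefix 'X'. Introduce L': L → X L'
  Add: L' → X
  Add: L' → ε

No remaining common prefixes — done.

Resulting grammar:
L → X L'
L' → X
L' → ε
S → n
X → n S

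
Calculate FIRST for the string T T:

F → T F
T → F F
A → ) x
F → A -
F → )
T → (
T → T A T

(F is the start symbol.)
FIRST sets of the non-terminals involved (from the grammar, by fixed-point iteration):
  FIRST(T) = { '(', ')' }

To compute FIRST(T T), process the symbols left to right:
Symbol T is a non-terminal. Add FIRST(T) \ {ε} = { '(', ')' }
T is not nullable (ε ∉ FIRST(T)), so stop here.
FIRST(T T) = { '(', ')' }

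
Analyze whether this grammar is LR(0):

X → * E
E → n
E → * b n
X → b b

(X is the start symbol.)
Yes, the grammar is LR(0)

A grammar is LR(0) if no state in the canonical LR(0) collection has:
  - both a shift item (dot before a terminal) and a complete item (shift-reduce conflict), or
  - two or more complete items (reduce-reduce conflict; the accept item [X' → X .] counts as a complete item here).

Augment with X' → X and build the canonical LR(0) collection (I0 = CLOSURE({[X' → . X]}), then GOTO on every symbol after a dot until no new states appear). It has 10 states:
  I0: { [X → . * E], [X → . b b], [X' → . X] }  — shift
  I1: { [E → . * b n], [E → . n], [X → * . E] }  — shift
  I2: { [X' → X .] }  — accept
  I3: { [X → b . b] }  — shift
  I4: { [X → b b .] }  — reduce
  I5: { [E → * . b n] }  — shift
  I6: { [X → * E .] }  — reduce
  I7: { [E → n .] }  — reduce
  I8: { [E → * b . n] }  — shift
  I9: { [E → * b n .] }  — reduce

Every state is either a pure shift/goto state or contains exactly one complete item and nothing to shift — no conflicts. The grammar is LR(0).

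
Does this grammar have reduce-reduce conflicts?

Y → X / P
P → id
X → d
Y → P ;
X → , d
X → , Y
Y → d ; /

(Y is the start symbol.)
Yes — I13: [X → , d .] vs [X → d .]

A reduce-reduce conflict occurs when an LR(0) state has two complete items [A → α .] and [B → β .] — both call for a reduction, and with no lookahead the parser cannot choose between them.

Augment with Y' → Y and build the canonical LR(0) collection (I0 = CLOSURE({[Y' → . Y]}), then GOTO on every symbol after a dot until no new states appear). It has 14 states:
  I0: { [P → . id], [X → . , Y], [X → . , d], [X → . d], [Y → . P ;], [Y → . X / P], [Y → . d ; /], [Y' → . Y] }  — shift
  I1: { [P → . id], [X → , . Y], [X → , . d], [X → . , Y], [X → . , d], [X → . d], [Y → . P ;], [Y → . X / P], [Y → . d ; /] }  — shift
  I2: { [Y → P . ;] }  — shift
  I3: { [Y → X . / P] }  — shift
  I4: { [Y' → Y .] }  — accept
  I5: { [X → d .], [Y → d . ; /] }  — shift, reduce
  I6: { [P → id .] }  — reduce
  I7: { [Y → d ; . /] }  — shift
  I8: { [Y → d ; / .] }  — reduce
  I9: { [P → . id], [Y → X / . P] }  — shift
  I10: { [Y → X / P .] }  — reduce
  I11: { [Y → P ; .] }  — reduce
  I12: { [X → , Y .] }  — reduce
  I13: { [X → , d .], [X → d .], [Y → d . ; /] }  — shift, 2 reduces

I13 contains complete items [X → , d .], [X → d .] — reduce-reduce conflict.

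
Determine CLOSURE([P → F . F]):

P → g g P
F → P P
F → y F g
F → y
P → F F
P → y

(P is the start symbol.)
To compute CLOSURE, for each item [A → α.Bβ] where B is a non-terminal, add [B → .γ] for all productions B → γ; repeat for the newly added items until nothing changes.

Start with: [P → F . F]
  [P → F . F] has the dot before F: add [F → . P P], [F → . y F g], [F → . y]
  [F → . P P] has the dot before P: add [P → . g g P], [P → . F F], [P → . y]
No further items can be added.

CLOSURE = { [F → . P P], [F → . y F g], [F → . y], [P → . F F], [P → . g g P], [P → . y], [P → F . F] }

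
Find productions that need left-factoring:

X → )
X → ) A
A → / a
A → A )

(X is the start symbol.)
Yes, X has productions with common prefix ')'

Left-factoring is needed when two productions for the same non-terminal
share a common prefix on the right-hand side.

Productions for X:
  X → )
  X → ) A
Productions for A:
  A → / a
  A → A )

Found common prefix ')' in productions for X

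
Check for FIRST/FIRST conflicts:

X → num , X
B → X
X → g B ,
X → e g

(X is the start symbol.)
No FIRST/FIRST conflicts.

A FIRST/FIRST conflict occurs when two productions N → α and N → β for the same non-terminal have FIRST(α) ∩ FIRST(β) ≠ ∅ (with ε ∈ FIRST of a nullable right-hand side, so two nullable alternatives also conflict).

Productions for X:
  X → num , X: FIRST = { 'num' }
  X → g B ,: FIRST = { 'g' }
  X → e g: FIRST = { 'e' }
B has only one production, so no FIRST/FIRST conflict is possible there.

All alternatives of each non-terminal have pairwise disjoint FIRST sets.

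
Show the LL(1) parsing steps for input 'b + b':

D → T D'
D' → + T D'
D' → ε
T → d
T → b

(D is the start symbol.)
LL(1) parsing maintains a stack (initially the start symbol over $) and the input. At each step: if the stack top is a terminal, match it against the current input token; if it is a non-terminal N, replace it with the RHS of M[N, lookahead] (the unique production whose predict set contains the lookahead).

Stack is shown with the top on the left.

Stack     Input    Action
-------------------------
D $       b + b $  output D → T D'
T D' $    b + b $  output T → b
b D' $    b + b $  match 'b'
D' $      + b $    output D' → + T D'
+ T D' $  + b $    match '+'
T D' $    b $      output T → b
b D' $    b $      match 'b'
D' $      $        output D' → ε
$         $        accept

The string is accepted.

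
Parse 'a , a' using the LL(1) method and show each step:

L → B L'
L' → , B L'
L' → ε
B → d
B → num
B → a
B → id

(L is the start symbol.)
Stack is shown with the top on the left.

Stack     Input    Action
-------------------------
L $       a , a $  output L → B L'
B L' $    a , a $  output B → a
a L' $    a , a $  match 'a'
L' $      , a $    output L' → , B L'
, B L' $  , a $    match ','
B L' $    a $      output B → a
a L' $    a $      match 'a'
L' $      $        output L' → ε
$         $        accept

The string is accepted.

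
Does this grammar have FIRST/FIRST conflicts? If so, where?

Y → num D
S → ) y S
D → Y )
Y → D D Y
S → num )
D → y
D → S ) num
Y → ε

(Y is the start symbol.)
Yes. Y → num D / Y → D D Y on { 'num' }; D → Y ')' / D → y on { 'y' }; D → Y ')' / D → S ')' num on { ')', 'num' }

A FIRST/FIRST conflict occurs when two productions N → α and N → β for the same non-terminal have FIRST(α) ∩ FIRST(β) ≠ ∅ (with ε ∈ FIRST of a nullable right-hand side, so two nullable alternatives also conflict).

FIRST sets of the non-terminals at (or reachable through a nullable prefix from) the front of some alternative:
  FIRST(D) = { ')', 'num', 'y' }
  FIRST(Y) = { ')', 'num', 'y', ε }
  FIRST(S) = { ')', 'num' }

Productions for Y:
  Y → num D: FIRST = { 'num' }
  Y → D D Y: FIRST = { ')', 'num', 'y' }
  Y → ε: FIRST = { ε }
Productions for S:
  S → ) y S: FIRST = { ')' }
  S → num ): FIRST = { 'num' }
Productions for D:
  D → Y ): FIRST = { ')', 'num', 'y' }
  D → y: FIRST = { 'y' }
  D → S ) num: FIRST = { ')', 'num' }

Conflict for Y: Y → num D and Y → D D Y
  Overlap: { 'num' }
Conflict for D: D → Y ) and D → y
  Overlap: { 'y' }
Conflict for D: D → Y ) and D → S ) num
  Overlap: { ')', 'num' }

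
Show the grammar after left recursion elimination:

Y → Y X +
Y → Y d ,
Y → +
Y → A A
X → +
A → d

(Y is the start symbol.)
Y → + Y'
Y → A A Y'
Y' → X + Y'
Y' → d , Y'
Y' → ε
X → +
A → d

Y is directly left-recursive. The standard transformation for
  A → A α₁ | ... | A α_m | β₁ | ... | β_n
is
  A  → β₁ A' | ... | β_n A'
  A' → α₁ A' | ... | α_m A' | ε

Y → + becomes Y → + Y'
Y → A A becomes Y → A A Y'
Y → Y X + becomes Y' → X + Y'
Y → Y d , becomes Y' → d , Y'
Add Y' → ε

Productions for other non-terminals are unchanged:
  X → +
  A → d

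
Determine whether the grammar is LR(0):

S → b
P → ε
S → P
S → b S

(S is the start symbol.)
No. Shift-reduce conflict between [P → .] and [S → . b]

A grammar is LR(0) if no state in the canonical LR(0) collection has:
  - both a shift item (dot before a terminal) and a complete item (shift-reduce conflict), or
  - two or more complete items (reduce-reduce conflict; the accept item [S' → S .] counts as a complete item here).

Augment with S' → S and build the canonical LR(0) collection (I0 = CLOSURE({[S' → . S]}), then GOTO on every symbol after a dot until no new states appear). It has 5 states:
  I0: { [P → .], [S → . P], [S → . b S], [S → . b], [S' → . S] }  — shift, reduce
  I1: { [S → P .] }  — reduce
  I2: { [S' → S .] }  — accept
  I3: { [P → .], [S → . P], [S → . b S], [S → . b], [S → b . S], [S → b .] }  — shift, 2 reduces
  I4: { [S → b S .] }  — reduce

Conflict in state I0:
  Shift-reduce conflict between [P → .] and [S → . b]
So the grammar is NOT LR(0).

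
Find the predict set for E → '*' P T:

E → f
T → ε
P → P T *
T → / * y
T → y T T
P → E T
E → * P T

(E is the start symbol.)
{ '*' }

PREDICT(E → '*' P T) = (FIRST(RHS) \ {ε}) ∪ (FOLLOW(E) if ε ∈ FIRST(RHS), i.e. RHS ⇒* ε)
FIRST('*' P T) = { '*' }
ε ∉ FIRST('*' P T), so FOLLOW(E) is not added.
PREDICT(E → '*' P T) = { '*' }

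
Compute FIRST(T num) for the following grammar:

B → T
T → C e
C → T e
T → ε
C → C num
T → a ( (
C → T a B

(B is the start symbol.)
{ 'a', 'e', 'num' }

FIRST sets of the non-terminals involved (from the grammar, by fixed-point iteration):
  FIRST(T) = { 'a', 'e', ε }

To compute FIRST(T num), process the symbols left to right:
Symbol T is a non-terminal. Add FIRST(T) \ {ε} = { 'a', 'e' }
T is nullable (ε ∈ FIRST(T)), continue to the next symbol.
Symbol num is a terminal. Add 'num' and stop.
FIRST(T num) = { 'a', 'e', 'num' }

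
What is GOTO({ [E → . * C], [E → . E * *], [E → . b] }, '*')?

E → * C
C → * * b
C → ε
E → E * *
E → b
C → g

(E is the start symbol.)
GOTO(I, '*') = CLOSURE({ [A → αX.β] : [A → α.Xβ] ∈ I, X = '*' })

Items with dot before '*', with the dot advanced:
  [E → . * C] → [E → * . C]
Closure of the advanced items:
  [E → * . C] has the dot before C: add [C → . * * b], [C → .], [C → . g]

GOTO = { [C → . * * b], [C → . g], [C → .], [E → * . C] }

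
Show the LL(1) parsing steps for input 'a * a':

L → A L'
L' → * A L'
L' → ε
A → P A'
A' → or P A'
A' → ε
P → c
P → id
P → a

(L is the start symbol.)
LL(1) parsing maintains a stack (initially the start symbol over $) and the input. At each step: if the stack top is a terminal, match it against the current input token; if it is a non-terminal N, replace it with the RHS of M[N, lookahead] (the unique production whose predict set contains the lookahead).

Stack is shown with the top on the left.

Stack      Input    Action
--------------------------
L $        a * a $  output L → A L'
A L' $     a * a $  output A → P A'
P A' L' $  a * a $  output P → a
a A' L' $  a * a $  match 'a'
A' L' $    * a $    output A' → ε
L' $       * a $    output L' → * A L'
* A L' $   * a $    match '*'
A L' $     a $      output A → P A'
P A' L' $  a $      output P → a
a A' L' $  a $      match 'a'
A' L' $    $        output A' → ε
L' $       $        output L' → ε
$          $        accept

The string is accepted.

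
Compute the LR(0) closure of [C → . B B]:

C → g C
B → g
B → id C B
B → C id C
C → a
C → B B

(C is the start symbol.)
{ [B → . C id C], [B → . g], [B → . id C B], [C → . B B], [C → . a], [C → . g C] }

To compute CLOSURE, for each item [A → α.Bβ] where B is a non-terminal, add [B → .γ] for all productions B → γ; repeat for the newly added items until nothing changes.

Start with: [C → . B B]
  [C → . B B] has the dot before B: add [B → . g], [B → . id C B], [B → . C id C]
  [B → . C id C] has the dot before C: add [C → . g C], [C → . a]
No further items can be added.

CLOSURE = { [B → . C id C], [B → . g], [B → . id C B], [C → . B B], [C → . a], [C → . g C] }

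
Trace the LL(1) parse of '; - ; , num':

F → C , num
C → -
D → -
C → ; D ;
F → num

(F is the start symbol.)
LL(1) parsing maintains a stack (initially the start symbol over $) and the input. At each step: if the stack top is a terminal, match it against the current input token; if it is a non-terminal N, replace it with the RHS of M[N, lookahead] (the unique production whose predict set contains the lookahead).

Stack is shown with the top on the left.

Stack          Input          Action
------------------------------------
F $            ; - ; , num $  output F → C , num
C , num $      ; - ; , num $  output C → ; D ;
; D ; , num $  ; - ; , num $  match ';'
D ; , num $    - ; , num $    output D → -
- ; , num $    - ; , num $    match '-'
; , num $      ; , num $      match ';'
, num $        , num $        match ','
num $          num $          match 'num'
$              $              accept

The string is accepted.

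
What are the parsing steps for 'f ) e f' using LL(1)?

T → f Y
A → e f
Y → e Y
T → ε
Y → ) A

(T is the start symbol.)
LL(1) parsing maintains a stack (initially the start symbol over $) and the input. At each step: if the stack top is a terminal, match it against the current input token; if it is a non-terminal N, replace it with the RHS of M[N, lookahead] (the unique production whose predict set contains the lookahead).

Stack is shown with the top on the left.

Stack  Input      Action
------------------------
T $    f ) e f $  output T → f Y
f Y $  f ) e f $  match 'f'
Y $    ) e f $    output Y → ) A
) A $  ) e f $    match ')'
A $    e f $      output A → e f
e f $  e f $      match 'e'
f $    f $        match 'f'
$      $          accept

The string is accepted.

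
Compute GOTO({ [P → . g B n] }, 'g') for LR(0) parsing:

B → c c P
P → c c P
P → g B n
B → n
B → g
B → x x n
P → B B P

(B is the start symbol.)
{ [B → . c c P], [B → . g], [B → . n], [B → . x x n], [P → g . B n] }

GOTO(I, 'g') = CLOSURE({ [A → αX.β] : [A → α.Xβ] ∈ I, X = 'g' })

Items with dot before 'g', with the dot advanced:
  [P → . g B n] → [P → g . B n]
Closure of the advanced items:
  [P → g . B n] has the dot before B: add [B → . c c P], [B → . n], [B → . g], [B → . x x n]

GOTO = { [B → . c c P], [B → . g], [B → . n], [B → . x x n], [P → g . B n] }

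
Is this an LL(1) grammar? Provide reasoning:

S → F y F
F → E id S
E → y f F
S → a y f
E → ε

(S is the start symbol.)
A grammar is LL(1) if for each non-terminal N with multiple productions, the predict sets of those productions are pairwise disjoint, where PREDICT(N → α) = (FIRST(α) \ {ε}) ∪ (FOLLOW(N) if α ⇒* ε).

Relevant sets:
  FIRST(F) = { 'id', 'y' }
  FOLLOW(E) = { 'id' }

For S:
  PREDICT(S → F y F) = { 'id', 'y' }
  PREDICT(S → a y f) = { 'a' }
For E:
  PREDICT(E → y f F) = { 'y' }
  PREDICT(E → ε) = { 'id' }
F has a single production, so nothing to check there.

All predict sets are disjoint. The grammar IS LL(1).

Answer: Yes, the grammar is LL(1).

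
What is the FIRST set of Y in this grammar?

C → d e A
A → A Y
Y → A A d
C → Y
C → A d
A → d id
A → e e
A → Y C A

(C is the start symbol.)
{ 'd', 'e' }

To compute FIRST(Y), examine every production with Y on the left-hand side, reading each right-hand side left to right until a non-nullable symbol is reached.

FIRST sets of the other non-terminals involved (by the same procedure, iterated to a fixed point):
  FIRST(A) = { 'd', 'e' }

From Y → A A d:
  - A is a non-terminal: add FIRST(A) \ {ε} = { 'd', 'e' }
    A is not nullable, so stop

Collecting: FIRST(Y) = { 'd', 'e' }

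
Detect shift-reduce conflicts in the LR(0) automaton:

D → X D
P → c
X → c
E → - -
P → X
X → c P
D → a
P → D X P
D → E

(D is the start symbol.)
A shift-reduce conflict occurs when an LR(0) state has both:
  - a complete (reduce) item [A → α .] (dot at the end), and
  - a shift item [B → β . c γ] (dot before a terminal).

Augment with D' → D and build the canonical LR(0) collection (I0 = CLOSURE({[D' → . D]}), then GOTO on every symbol after a dot until no new states appear). It has 15 states:
  I0: { [D → . E], [D → . X D], [D → . a], [D' → . D], [E → . - -], [X → . c P], [X → . c] }  — shift
  I1: { [E → - . -] }  — shift
  I2: { [D' → D .] }  — accept
  I3: { [D → E .] }  — reduce
  I4: { [D → . E], [D → . X D], [D → . a], [D → X . D], [E → . - -], [X → . c P], [X → . c] }  — shift
  I5: { [D → a .] }  — reduce
  I6: { [D → . E], [D → . X D], [D → . a], [E → . - -], [P → . D X P], [P → . X], [P → . c], [X → . c P], [X → . c], [X → c . P], [X → c .] }  — shift, reduce
  I7: { [P → D . X P], [X → . c P], [X → . c] }  — shift
  I8: { [X → c P .] }  — reduce
  I9: { [D → . E], [D → . X D], [D → . a], [D → X . D], [E → . - -], [P → X .], [X → . c P], [X → . c] }  — shift, reduce
  I10: { [D → . E], [D → . X D], [D → . a], [E → . - -], [P → . D X P], [P → . X], [P → . c], [P → c .], [X → . c P], [X → . c], [X → c . P], [X → c .] }  — shift, 2 reduces
  I11: { [D → X D .] }  — reduce
  I12: { [D → . E], [D → . X D], [D → . a], [E → . - -], [P → . D X P], [P → . X], [P → . c], [P → D X . P], [X → . c P], [X → . c] }  — shift
  I13: { [P → D X P .] }  — reduce
  I14: { [E → - - .] }  — reduce

I6 contains reduce item [X → c .] and shift items [D → . a], [E → . - -], [P → . c], [X → . c], [X → . c P] — shift-reduce conflict.
I9 contains reduce item [P → X .] and shift items [D → . a], [E → . - -], [X → . c], [X → . c P] — shift-reduce conflict.
I10 contains reduce items [P → c .], [X → c .] and shift items [D → . a], [E → . - -], [P → . c], [X → . c], [X → . c P] — shift-reduce conflict.

Answer: Yes — I6: [X → c .] vs [D → . a]; I9: [P → X .] vs [D → . a]; I10: [P → c .] vs [D → . a]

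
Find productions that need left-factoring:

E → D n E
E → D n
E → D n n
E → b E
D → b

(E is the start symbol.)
Yes, E has productions with common prefix 'D n'

Left-factoring is needed when two productions for the same non-terminal
share a common prefix on the right-hand side.

Productions for E:
  E → D n E
  E → D n
  E → D n n
  E → b E

Found common prefix 'D n' in productions for E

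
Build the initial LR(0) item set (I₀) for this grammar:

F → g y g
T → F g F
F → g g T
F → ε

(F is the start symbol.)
First, augment the grammar with F' → F
I₀ = CLOSURE({ [F' → . F] }):
  [F' → . F] has the dot before F: add [F → . g y g], [F → . g g T], [F → .]
No further items can be added.

I₀ = { [F → . g g T], [F → . g y g], [F → .], [F' → . F] }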